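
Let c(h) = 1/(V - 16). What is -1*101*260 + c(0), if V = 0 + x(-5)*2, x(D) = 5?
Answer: -157561/6 ≈ -26260.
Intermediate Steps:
V = 10 (V = 0 + 5*2 = 0 + 10 = 10)
c(h) = -⅙ (c(h) = 1/(10 - 16) = 1/(-6) = -⅙)
-1*101*260 + c(0) = -1*101*260 - ⅙ = -101*260 - ⅙ = -26260 - ⅙ = -157561/6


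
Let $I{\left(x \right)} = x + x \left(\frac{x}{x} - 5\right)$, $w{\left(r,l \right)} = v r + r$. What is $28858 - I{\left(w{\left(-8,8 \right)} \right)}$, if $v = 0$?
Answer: $28834$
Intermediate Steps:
$w{\left(r,l \right)} = r$ ($w{\left(r,l \right)} = 0 r + r = 0 + r = r$)
$I{\left(x \right)} = - 3 x$ ($I{\left(x \right)} = x + x \left(1 - 5\right) = x + x \left(-4\right) = x - 4 x = - 3 x$)
$28858 - I{\left(w{\left(-8,8 \right)} \right)} = 28858 - \left(-3\right) \left(-8\right) = 28858 - 24 = 28834$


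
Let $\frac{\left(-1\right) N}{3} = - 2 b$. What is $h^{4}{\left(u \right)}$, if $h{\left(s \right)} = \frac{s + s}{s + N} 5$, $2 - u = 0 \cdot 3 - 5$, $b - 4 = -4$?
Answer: $10000$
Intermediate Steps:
$b = 0$ ($b = 4 - 4 = 0$)
$N = 0$ ($N = - 3 \left(\left(-2\right) 0\right) = \left(-3\right) 0 = 0$)
$u = 7$ ($u = 2 - \left(0 \cdot 3 - 5\right) = 2 - \left(0 - 5\right) = 2 - -5 = 2 + 5 = 7$)
$h{\left(s \right)} = 10$ ($h{\left(s \right)} = \frac{s + s}{s + 0} \cdot 5 = \frac{2 s}{s} 5 = 2 \cdot 5 = 10$)
$h^{4}{\left(u \right)} = 10^{4} = 10000$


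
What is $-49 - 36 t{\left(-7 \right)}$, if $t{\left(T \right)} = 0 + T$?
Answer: $203$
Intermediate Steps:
$t{\left(T \right)} = T$
$-49 - 36 t{\left(-7 \right)} = -49 - -252 = -49 + 252 = 203$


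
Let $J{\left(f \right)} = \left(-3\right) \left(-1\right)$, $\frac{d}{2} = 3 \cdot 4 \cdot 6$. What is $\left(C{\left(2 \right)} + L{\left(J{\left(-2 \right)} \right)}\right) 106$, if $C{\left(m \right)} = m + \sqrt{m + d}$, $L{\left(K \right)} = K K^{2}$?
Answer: $3074 + 106 \sqrt{146} \approx 4354.8$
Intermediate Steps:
$d = 144$ ($d = 2 \cdot 3 \cdot 4 \cdot 6 = 2 \cdot 12 \cdot 6 = 2 \cdot 72 = 144$)
$J{\left(f \right)} = 3$
$L{\left(K \right)} = K^{3}$
$C{\left(m \right)} = m + \sqrt{144 + m}$ ($C{\left(m \right)} = m + \sqrt{m + 144} = m + \sqrt{144 + m}$)
$\left(C{\left(2 \right)} + L{\left(J{\left(-2 \right)} \right)}\right) 106 = \left(\left(2 + \sqrt{144 + 2}\right) + 3^{3}\right) 106 = \left(\left(2 + \sqrt{146}\right) + 27\right) 106 = \left(29 + \sqrt{146}\right) 106 = 3074 + 106 \sqrt{146}$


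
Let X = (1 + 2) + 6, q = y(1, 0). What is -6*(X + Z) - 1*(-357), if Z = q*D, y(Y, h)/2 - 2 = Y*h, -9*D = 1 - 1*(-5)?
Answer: 319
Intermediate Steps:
D = -2/3 (D = -(1 - 1*(-5))/9 = -(1 + 5)/9 = -1/9*6 = -2/3 ≈ -0.66667)
y(Y, h) = 4 + 2*Y*h (y(Y, h) = 4 + 2*(Y*h) = 4 + 2*Y*h)
q = 4 (q = 4 + 2*1*0 = 4 + 0 = 4)
X = 9 (X = 3 + 6 = 9)
Z = -8/3 (Z = 4*(-2/3) = -8/3 ≈ -2.6667)
-6*(X + Z) - 1*(-357) = -6*(9 - 8/3) - 1*(-357) = -6*19/3 + 357 = -38 + 357 = 319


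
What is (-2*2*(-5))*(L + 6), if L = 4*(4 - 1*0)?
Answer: 440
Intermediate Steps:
L = 16 (L = 4*(4 + 0) = 4*4 = 16)
(-2*2*(-5))*(L + 6) = (-2*2*(-5))*(16 + 6) = -4*(-5)*22 = 20*22 = 440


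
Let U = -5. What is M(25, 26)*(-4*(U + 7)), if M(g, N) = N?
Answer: -208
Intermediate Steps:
M(25, 26)*(-4*(U + 7)) = 26*(-4*(-5 + 7)) = 26*(-4*2) = 26*(-8) = -208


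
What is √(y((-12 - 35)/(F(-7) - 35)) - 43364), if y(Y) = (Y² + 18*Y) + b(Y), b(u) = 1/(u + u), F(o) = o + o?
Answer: I*√919580628630/4606 ≈ 208.2*I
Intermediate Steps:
F(o) = 2*o
b(u) = 1/(2*u)
y(Y) = Y² + 1/(2*Y) + 18*Y (y(Y) = (Y² + 18*Y) + 1/(2*Y) = Y² + 1/(2*Y) + 18*Y)
√(y((-12 - 35)/(F(-7) - 35)) - 43364) = √((((-12 - 35)/(2*(-7) - 35))² + 1/(2*(((-12 - 35)/(2*(-7) - 35)))) + 18*((-12 - 35)/(2*(-7) - 35))) - 43364) = √(((-47/(-14 - 35))² + 1/(2*((-47/(-14 - 35)))) + 18*(-47/(-14 - 35))) - 43364) = √(((-47/(-49))² + 1/(2*((-47/(-49)))) + 18*(-47/(-49))) - 43364) = √(((-47*(-1/49))² + 1/(2*((-47*(-1/49)))) + 18*(-47*(-1/49))) - 43364) = √(((47/49)² + 1/(2*(47/49)) + 18*(47/49)) - 43364) = √((2209/2401 + (½)*(49/47) + 846/49) - 43364) = √((2209/2401 + 49/94 + 846/49) - 43364) = √(4221971/225694 - 43364) = √(-9782772645/225694) = I*√919580628630/4606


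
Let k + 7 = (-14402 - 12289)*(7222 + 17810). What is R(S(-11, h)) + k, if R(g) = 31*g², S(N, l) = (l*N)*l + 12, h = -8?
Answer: -653284335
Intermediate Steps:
S(N, l) = 12 + N*l² (S(N, l) = (N*l)*l + 12 = N*l² + 12 = 12 + N*l²)
k = -668129119 (k = -7 + (-14402 - 12289)*(7222 + 17810) = -7 - 26691*25032 = -7 - 668129112 = -668129119)
R(S(-11, h)) + k = 31*(12 - 11*(-8)²)² - 668129119 = 31*(12 - 11*64)² - 668129119 = 31*(12 - 704)² - 668129119 = 31*(-692)² - 668129119 = 31*478864 - 668129119 = 14844784 - 668129119 = -653284335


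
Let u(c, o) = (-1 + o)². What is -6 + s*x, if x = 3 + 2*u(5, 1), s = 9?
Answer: 21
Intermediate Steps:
x = 3 (x = 3 + 2*(-1 + 1)² = 3 + 2*0² = 3 + 2*0 = 3 + 0 = 3)
-6 + s*x = -6 + 9*3 = -6 + 27 = 21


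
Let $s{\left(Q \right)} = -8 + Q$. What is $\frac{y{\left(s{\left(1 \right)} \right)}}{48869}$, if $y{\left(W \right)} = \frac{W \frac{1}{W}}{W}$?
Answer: $- \frac{1}{342083} \approx -2.9233 \cdot 10^{-6}$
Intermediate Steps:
$y{\left(W \right)} = \frac{1}{W}$ ($y{\left(W \right)} = 1 \frac{1}{W} = \frac{1}{W}$)
$\frac{y{\left(s{\left(1 \right)} \right)}}{48869} = \frac{1}{\left(-8 + 1\right) 48869} = \frac{1}{-7} \cdot \frac{1}{48869} = \left(- \frac{1}{7}\right) \frac{1}{48869} = - \frac{1}{342083}$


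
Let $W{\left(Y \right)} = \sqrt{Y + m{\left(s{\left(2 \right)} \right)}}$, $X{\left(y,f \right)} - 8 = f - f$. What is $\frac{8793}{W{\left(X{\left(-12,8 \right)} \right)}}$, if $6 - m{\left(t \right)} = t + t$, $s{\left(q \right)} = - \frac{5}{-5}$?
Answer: $\frac{2931 \sqrt{3}}{2} \approx 2538.3$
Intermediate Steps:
$s{\left(q \right)} = 1$ ($s{\left(q \right)} = \left(-5\right) \left(- \frac{1}{5}\right) = 1$)
$m{\left(t \right)} = 6 - 2 t$ ($m{\left(t \right)} = 6 - \left(t + t\right) = 6 - 2 t$)
$X{\left(y,f \right)} = 8$ ($X{\left(y,f \right)} = 8 + \left(f - f\right) = 8 + 0 = 8$)
$W{\left(Y \right)} = \sqrt{4 + Y}$ ($W{\left(Y \right)} = \sqrt{Y + \left(6 - 2\right)} = \sqrt{Y + 4} = \sqrt{4 + Y}$)
$\frac{8793}{W{\left(X{\left(-12,8 \right)} \right)}} = \frac{8793}{\sqrt{4 + 8}} = \frac{8793}{\sqrt{12}} = \frac{8793}{2 \sqrt{3}} = 8793 \frac{\sqrt{3}}{6} = \frac{2931 \sqrt{3}}{2}$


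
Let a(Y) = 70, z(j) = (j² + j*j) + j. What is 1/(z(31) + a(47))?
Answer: 1/2023 ≈ 0.00049432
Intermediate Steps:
z(j) = j + 2*j² (z(j) = (j² + j²) + j = 2*j² + j = j + 2*j²)
1/(z(31) + a(47)) = 1/(31*(1 + 2*31) + 70) = 1/(31*(1 + 62) + 70) = 1/(31*63 + 70) = 1/(1953 + 70) = 1/2023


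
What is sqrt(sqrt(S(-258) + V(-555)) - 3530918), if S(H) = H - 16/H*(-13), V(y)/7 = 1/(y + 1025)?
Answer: sqrt(-12979643622154200 + 60630*I*sqrt(951316045710))/60630 ≈ 0.0042806 + 1879.1*I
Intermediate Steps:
V(y) = 7/(1025 + y) (V(y) = 7/(y + 1025) = 7/(1025 + y))
S(H) = H + 208/H
sqrt(sqrt(S(-258) + V(-555)) - 3530918) = sqrt(sqrt((-258 + 208/(-258)) + 7/(1025 - 555)) - 3530918) = sqrt(sqrt((-258 + 208*(-1/258)) + 7/470) - 3530918) = sqrt(sqrt((-258 - 104/129) + 7*(1/470)) - 3530918) = sqrt(sqrt(-33386/129 + 7/470) - 3530918) = sqrt(sqrt(-15690517/60630) - 3530918) = sqrt(I*sqrt(951316045710)/60630 - 3530918) = sqrt(-3530918 + I*sqrt(951316045710)/60630)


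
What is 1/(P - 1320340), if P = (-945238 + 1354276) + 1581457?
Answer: 1/670155 ≈ 1.4922e-6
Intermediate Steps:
P = 1990495 (P = 409038 + 1581457 = 1990495)
1/(P - 1320340) = 1/(1990495 - 1320340) = 1/670155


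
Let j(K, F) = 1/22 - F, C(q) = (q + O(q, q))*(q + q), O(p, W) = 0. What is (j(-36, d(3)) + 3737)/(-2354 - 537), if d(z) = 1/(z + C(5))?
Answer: -4357373/3370906 ≈ -1.2926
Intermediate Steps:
C(q) = 2*q**2 (C(q) = (q + 0)*(q + q) = q*(2*q) = 2*q**2)
d(z) = 1/(50 + z) (d(z) = 1/(z + 2*5**2) = 1/(z + 2*25) = 1/(z + 50) = 1/(50 + z))
j(K, F) = 1/22 - F
(j(-36, d(3)) + 3737)/(-2354 - 537) = ((1/22 - 1/(50 + 3)) + 3737)/(-2354 - 537) = ((1/22 - 1/53) + 3737)/(-2891) = ((1/22 - 1*1/53) + 3737)*(-1/2891) = ((1/22 - 1/53) + 3737)*(-1/2891) = (31/1166 + 3737)*(-1/2891) = (4357373/1166)*(-1/2891) = -4357373/3370906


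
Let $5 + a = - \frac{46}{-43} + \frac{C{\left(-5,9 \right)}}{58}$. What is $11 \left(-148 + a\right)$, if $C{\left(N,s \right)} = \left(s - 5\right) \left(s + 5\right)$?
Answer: $- \frac{2070783}{1247} \approx -1660.6$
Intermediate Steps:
$C{\left(N,s \right)} = \left(-5 + s\right) \left(5 + s\right)$
$a = - \frac{3697}{1247}$ ($a = -5 + \left(- \frac{46}{-43} + \frac{-25 + 9^{2}}{58}\right) = -5 + \left(\left(-46\right) \left(- \frac{1}{43}\right) + \left(-25 + 81\right) \frac{1}{58}\right) = -5 + \left(\frac{46}{43} + 56 \cdot \frac{1}{58}\right) = -5 + \left(\frac{46}{43} + \frac{28}{29}\right) = -5 + \frac{2538}{1247} = - \frac{3697}{1247} \approx -2.9647$)
$11 \left(-148 + a\right) = 11 \left(-148 - \frac{3697}{1247}\right) = 11 \left(- \frac{188253}{1247}\right) = - \frac{2070783}{1247}$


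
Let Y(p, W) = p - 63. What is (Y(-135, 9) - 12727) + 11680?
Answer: -1245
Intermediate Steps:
Y(p, W) = -63 + p
(Y(-135, 9) - 12727) + 11680 = ((-63 - 135) - 12727) + 11680 = (-198 - 12727) + 11680 = -12925 + 11680 = -1245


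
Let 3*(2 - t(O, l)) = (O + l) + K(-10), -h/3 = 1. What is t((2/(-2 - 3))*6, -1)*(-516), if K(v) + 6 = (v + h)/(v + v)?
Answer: -2537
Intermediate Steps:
h = -3 (h = -3*1 = -3)
K(v) = -6 + (-3 + v)/(2*v) (K(v) = -6 + (v - 3)/(v + v) = -6 + (-3 + v)/((2*v)) = -6 + (-3 + v)*(1/(2*v)) = -6 + (-3 + v)/(2*v))
t(O, l) = 227/60 - O/3 - l/3 (t(O, l) = 2 - ((O + l) + (½)*(-3 - 11*(-10))/(-10))/3 = 2 - ((O + l) + (½)*(-⅒)*(-3 + 110))/3 = 2 - ((O + l) + (½)*(-⅒)*107)/3 = 2 - ((O + l) - 107/20)/3 = 2 - (-107/20 + O + l)/3 = 2 + (107/60 - O/3 - l/3) = 227/60 - O/3 - l/3)
t((2/(-2 - 3))*6, -1)*(-516) = (227/60 - 2/(-2 - 3)*6/3 - ⅓*(-1))*(-516) = (227/60 - 2/(-5)*6/3 + ⅓)*(-516) = (227/60 - 2*(-⅕)*6/3 + ⅓)*(-516) = (227/60 - (-2)*6/15 + ⅓)*(-516) = (227/60 - ⅓*(-12/5) + ⅓)*(-516) = (227/60 + ⅘ + ⅓)*(-516) = (59/12)*(-516) = -2537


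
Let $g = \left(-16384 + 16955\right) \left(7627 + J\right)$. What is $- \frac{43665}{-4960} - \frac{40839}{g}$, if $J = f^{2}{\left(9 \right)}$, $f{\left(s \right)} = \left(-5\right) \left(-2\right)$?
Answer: $\frac{38490505473}{4376820064} \approx 8.7942$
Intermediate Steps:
$f{\left(s \right)} = 10$
$J = 100$ ($J = 10^{2} = 100$)
$g = 4412117$ ($g = \left(-16384 + 16955\right) \left(7627 + 100\right) = 571 \cdot 7727 = 4412117$)
$- \frac{43665}{-4960} - \frac{40839}{g} = - \frac{43665}{-4960} - \frac{40839}{4412117} = \left(-43665\right) \left(- \frac{1}{4960}\right) - \frac{40839}{4412117} = \frac{8733}{992} - \frac{40839}{4412117} = \frac{38490505473}{4376820064}$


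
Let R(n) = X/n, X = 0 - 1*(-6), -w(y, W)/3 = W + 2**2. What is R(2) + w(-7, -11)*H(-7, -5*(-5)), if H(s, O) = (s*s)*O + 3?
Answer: 25791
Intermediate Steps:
w(y, W) = -12 - 3*W (w(y, W) = -3*(W + 2**2) = -3*(W + 4) = -3*(4 + W) = -12 - 3*W)
X = 6 (X = 0 + 6 = 6)
H(s, O) = 3 + O*s**2 (H(s, O) = s**2*O + 3 = O*s**2 + 3 = 3 + O*s**2)
R(n) = 6/n
R(2) + w(-7, -11)*H(-7, -5*(-5)) = 6/2 + (-12 - 3*(-11))*(3 - 5*(-5)*(-7)**2) = 6*(1/2) + (-12 + 33)*(3 + 25*49) = 3 + 21*(3 + 1225) = 3 + 21*1228 = 3 + 25788 = 25791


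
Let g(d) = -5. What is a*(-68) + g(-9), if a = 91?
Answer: -6193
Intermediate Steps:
a*(-68) + g(-9) = 91*(-68) - 5 = -6188 - 5 = -6193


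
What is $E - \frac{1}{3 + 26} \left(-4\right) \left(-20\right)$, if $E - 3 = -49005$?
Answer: $- \frac{1421138}{29} \approx -49005.0$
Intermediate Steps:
$E = -49002$ ($E = 3 - 49005 = -49002$)
$E - \frac{1}{3 + 26} \left(-4\right) \left(-20\right) = -49002 - \frac{1}{3 + 26} \left(-4\right) \left(-20\right) = -49002 - \frac{1}{29} \left(-4\right) \left(-20\right) = -49002 - \left(- \frac{4}{29}\right) \left(-20\right) = -49002 - \frac{80}{29} = - \frac{1421138}{29}$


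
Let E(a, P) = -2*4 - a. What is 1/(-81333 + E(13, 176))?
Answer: -1/81354 ≈ -1.2292e-5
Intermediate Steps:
E(a, P) = -8 - a
1/(-81333 + E(13, 176)) = 1/(-81333 + (-8 - 1*13)) = 1/(-81333 + (-8 - 13)) = 1/(-81333 - 21) = 1/(-81354) = -1/81354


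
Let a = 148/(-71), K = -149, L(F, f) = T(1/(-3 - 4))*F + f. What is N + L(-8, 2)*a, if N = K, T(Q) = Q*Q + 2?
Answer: -415659/3479 ≈ -119.48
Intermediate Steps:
T(Q) = 2 + Q² (T(Q) = Q² + 2 = 2 + Q²)
L(F, f) = f + 99*F/49 (L(F, f) = (2 + (1/(-3 - 4))²)*F + f = (2 + (1/(-7))²)*F + f = (2 + (-⅐)²)*F + f = (2 + 1/49)*F + f = 99*F/49 + f = f + 99*F/49)
N = -149
a = -148/71 (a = 148*(-1/71) = -148/71 ≈ -2.0845)
N + L(-8, 2)*a = -149 + (2 + (99/49)*(-8))*(-148/71) = -149 + (2 - 792/49)*(-148/71) = -149 - 694/49*(-148/71) = -149 + 102712/3479 = -415659/3479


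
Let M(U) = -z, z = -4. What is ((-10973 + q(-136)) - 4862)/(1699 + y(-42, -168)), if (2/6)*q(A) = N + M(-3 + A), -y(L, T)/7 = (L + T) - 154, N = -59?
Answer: -16000/4247 ≈ -3.7674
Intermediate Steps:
M(U) = 4 (M(U) = -1*(-4) = 4)
y(L, T) = 1078 - 7*L - 7*T (y(L, T) = -7*((L + T) - 154) = -7*(-154 + L + T) = 1078 - 7*L - 7*T)
q(A) = -165 (q(A) = 3*(-59 + 4) = 3*(-55) = -165)
((-10973 + q(-136)) - 4862)/(1699 + y(-42, -168)) = ((-10973 - 165) - 4862)/(1699 + (1078 - 7*(-42) - 7*(-168))) = (-11138 - 4862)/(1699 + (1078 + 294 + 1176)) = -16000/(1699 + 2548) = -16000/4247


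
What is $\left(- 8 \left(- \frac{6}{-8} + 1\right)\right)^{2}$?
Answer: $196$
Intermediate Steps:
$\left(- 8 \left(- \frac{6}{-8} + 1\right)\right)^{2} = \left(- 8 \left(\left(-6\right) \left(- \frac{1}{8}\right) + 1\right)\right)^{2} = \left(- 8 \left(\frac{3}{4} + 1\right)\right)^{2} = \left(\left(-8\right) \frac{7}{4}\right)^{2} = \left(-14\right)^{2} = 196$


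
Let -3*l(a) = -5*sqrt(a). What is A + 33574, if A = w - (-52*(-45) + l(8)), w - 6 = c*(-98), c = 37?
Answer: 27614 - 10*sqrt(2)/3 ≈ 27609.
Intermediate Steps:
l(a) = 5*sqrt(a)/3 (l(a) = -(-5)*sqrt(a)/3 = 5*sqrt(a)/3)
w = -3620 (w = 6 + 37*(-98) = 6 - 3626 = -3620)
A = -5960 - 10*sqrt(2)/3 (A = -3620 - (-52*(-45) + 5*sqrt(8)/3) = -3620 - (2340 + 5*(2*sqrt(2))/3) = -3620 - (2340 + 10*sqrt(2)/3) = -3620 + (-2340 - 10*sqrt(2)/3) = -5960 - 10*sqrt(2)/3 ≈ -5964.7)
A + 33574 = (-5960 - 10*sqrt(2)/3) + 33574 = 27614 - 10*sqrt(2)/3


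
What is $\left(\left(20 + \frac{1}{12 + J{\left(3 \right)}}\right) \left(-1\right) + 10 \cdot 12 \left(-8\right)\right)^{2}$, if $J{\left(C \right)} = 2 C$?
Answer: $\frac{311204881}{324} \approx 9.6051 \cdot 10^{5}$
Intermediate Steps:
$\left(\left(20 + \frac{1}{12 + J{\left(3 \right)}}\right) \left(-1\right) + 10 \cdot 12 \left(-8\right)\right)^{2} = \left(\left(20 + \frac{1}{12 + 2 \cdot 3}\right) \left(-1\right) + 10 \cdot 12 \left(-8\right)\right)^{2} = \left(\left(20 + \frac{1}{12 + 6}\right) \left(-1\right) + 120 \left(-8\right)\right)^{2} = \left(\left(20 + \frac{1}{18}\right) \left(-1\right) - 960\right)^{2} = \left(\frac{361}{18} \left(-1\right) - 960\right)^{2} = \left(- \frac{361}{18} - 960\right)^{2} = \left(- \frac{17641}{18}\right)^{2} = \frac{311204881}{324}$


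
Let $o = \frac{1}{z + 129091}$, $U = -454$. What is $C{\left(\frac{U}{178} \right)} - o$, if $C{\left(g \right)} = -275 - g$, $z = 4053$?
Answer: $- \frac{36275009}{133144} \approx -272.45$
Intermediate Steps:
$o = \frac{1}{133144}$ ($o = \frac{1}{4053 + 129091} = \frac{1}{133144} \approx 7.5107 \cdot 10^{-6}$)
$C{\left(\frac{U}{178} \right)} - o = \left(-275 - - \frac{454}{178}\right) - \frac{1}{133144} = \left(-275 - \left(-454\right) \frac{1}{178}\right) - \frac{1}{133144} = \left(-275 - - \frac{227}{89}\right) - \frac{1}{133144} = \left(-275 + \frac{227}{89}\right) - \frac{1}{133144} = - \frac{24248}{89} - \frac{1}{133144} = - \frac{36275009}{133144}$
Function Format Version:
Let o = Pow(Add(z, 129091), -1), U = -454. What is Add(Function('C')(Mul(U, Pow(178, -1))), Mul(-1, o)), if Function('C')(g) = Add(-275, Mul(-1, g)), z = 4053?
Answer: Rational(-36275009, 133144) ≈ -272.45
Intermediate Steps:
o = Rational(1, 133144) (o = Pow(Add(4053, 129091), -1) = Pow(133144, -1) = Rational(1, 133144) ≈ 7.5107e-6)
Add(Function('C')(Mul(U, Pow(178, -1))), Mul(-1, o)) = Add(Add(-275, Mul(-1, Mul(-454, Pow(178, -1)))), Mul(-1, Rational(1, 133144))) = Add(Add(-275, Mul(-1, Mul(-454, Rational(1, 178)))), Rational(-1, 133144)) = Add(Add(-275, Mul(-1, Rational(-227, 89))), Rational(-1, 133144)) = Add(Add(-275, Rational(227, 89)), Rational(-1, 133144)) = Add(Rational(-24248, 89), Rational(-1, 133144)) = Rational(-36275009, 133144)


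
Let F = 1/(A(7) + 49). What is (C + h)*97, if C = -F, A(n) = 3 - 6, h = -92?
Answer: -410601/46 ≈ -8926.1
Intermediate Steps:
A(n) = -3
F = 1/46 (F = 1/(-3 + 49) = 1/46 ≈ 0.021739)
C = -1/46 (C = -1*1/46 = -1/46 ≈ -0.021739)
(C + h)*97 = (-1/46 - 92)*97 = -4233/46*97 = -410601/46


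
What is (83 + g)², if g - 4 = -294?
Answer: 42849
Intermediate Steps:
g = -290 (g = 4 - 294 = -290)
(83 + g)² = (83 - 290)² = (-207)² = 42849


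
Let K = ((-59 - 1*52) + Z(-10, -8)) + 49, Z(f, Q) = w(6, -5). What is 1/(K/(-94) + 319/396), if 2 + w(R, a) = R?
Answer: 1692/2407 ≈ 0.70295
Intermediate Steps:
w(R, a) = -2 + R
Z(f, Q) = 4 (Z(f, Q) = -2 + 6 = 4)
K = -58 (K = ((-59 - 1*52) + 4) + 49 = ((-59 - 52) + 4) + 49 = (-111 + 4) + 49 = -107 + 49 = -58)
1/(K/(-94) + 319/396) = 1/(-58/(-94) + 319/396) = 1/(-58*(-1/94) + 319*(1/396)) = 1/(29/47 + 29/36) = 1/(2407/1692) = 1692/2407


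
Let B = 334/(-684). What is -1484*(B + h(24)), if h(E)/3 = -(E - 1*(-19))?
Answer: 32859470/171 ≈ 1.9216e+5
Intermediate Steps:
h(E) = -57 - 3*E (h(E) = 3*(-(E - 1*(-19))) = 3*(-(E + 19)) = 3*(-(19 + E)) = 3*(-19 - E) = -57 - 3*E)
B = -167/342 (B = 334*(-1/684) = -167/342 ≈ -0.48830)
-1484*(B + h(24)) = -1484*(-167/342 + (-57 - 3*24)) = -1484*(-167/342 + (-57 - 72)) = -1484*(-167/342 - 129) = -1484*(-44285/342) = 32859470/171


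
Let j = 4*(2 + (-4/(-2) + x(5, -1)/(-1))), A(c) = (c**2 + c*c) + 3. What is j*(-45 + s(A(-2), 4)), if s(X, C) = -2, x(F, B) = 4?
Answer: 0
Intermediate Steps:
A(c) = 3 + 2*c**2 (A(c) = (c**2 + c**2) + 3 = 2*c**2 + 3 = 3 + 2*c**2)
j = 0 (j = 4*(2 + (-4/(-2) + 4/(-1))) = 4*(2 + (-4*(-1/2) + 4*(-1))) = 4*(2 + (2 - 4)) = 4*(2 - 2) = 4*0 = 0)
j*(-45 + s(A(-2), 4)) = 0*(-45 - 2) = 0*(-47) = 0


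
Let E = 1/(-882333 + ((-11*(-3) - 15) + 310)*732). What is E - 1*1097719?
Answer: -704995757404/642237 ≈ -1.0977e+6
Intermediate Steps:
E = -1/642237 (E = 1/(-882333 + ((33 - 15) + 310)*732) = 1/(-882333 + (18 + 310)*732) = 1/(-882333 + 328*732) = 1/(-882333 + 240096) = 1/(-642237) = -1/642237 ≈ -1.5571e-6)
E - 1*1097719 = -1/642237 - 1*1097719 = -1/642237 - 1097719 = -704995757404/642237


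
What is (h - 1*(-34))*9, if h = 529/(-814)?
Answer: 244323/814 ≈ 300.15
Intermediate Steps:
h = -529/814 (h = 529*(-1/814) = -529/814 ≈ -0.64988)
(h - 1*(-34))*9 = (-529/814 - 1*(-34))*9 = (-529/814 + 34)*9 = (27147/814)*9 = 244323/814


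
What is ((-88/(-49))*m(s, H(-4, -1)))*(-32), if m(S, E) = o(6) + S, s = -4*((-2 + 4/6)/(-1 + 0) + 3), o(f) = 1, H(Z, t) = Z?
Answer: 2816/3 ≈ 938.67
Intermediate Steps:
s = -52/3 (s = -4*((-2 + 4*(⅙))/(-1) + 3) = -4*((-2 + ⅔)*(-1) + 3) = -4*(-4/3*(-1) + 3) = -4*(4/3 + 3) = -4*13/3 = -52/3 ≈ -17.333)
m(S, E) = 1 + S
((-88/(-49))*m(s, H(-4, -1)))*(-32) = ((-88/(-49))*(1 - 52/3))*(-32) = (-88*(-1/49)*(-49/3))*(-32) = ((88/49)*(-49/3))*(-32) = -88/3*(-32) = 2816/3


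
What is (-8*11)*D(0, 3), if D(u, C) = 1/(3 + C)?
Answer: -44/3 ≈ -14.667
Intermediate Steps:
(-8*11)*D(0, 3) = (-8*11)/(3 + 3) = -88/6 = -88*1/6 = -44/3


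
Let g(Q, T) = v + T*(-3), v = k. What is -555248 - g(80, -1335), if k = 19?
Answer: -559272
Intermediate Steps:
v = 19
g(Q, T) = 19 - 3*T (g(Q, T) = 19 + T*(-3) = 19 - 3*T)
-555248 - g(80, -1335) = -555248 - (19 - 3*(-1335)) = -555248 - (19 + 4005) = -555248 - 1*4024 = -555248 - 4024 = -559272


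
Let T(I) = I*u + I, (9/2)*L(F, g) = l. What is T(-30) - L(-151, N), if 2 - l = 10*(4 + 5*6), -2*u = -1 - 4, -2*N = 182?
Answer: -269/9 ≈ -29.889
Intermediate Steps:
N = -91 (N = -1/2*182 = -91)
u = 5/2 (u = -(-1 - 4)/2 = -1/2*(-5) = 5/2 ≈ 2.5000)
l = -338 (l = 2 - 10*(4 + 5*6) = 2 - 10*(4 + 30) = 2 - 10*34 = 2 - 1*340 = 2 - 340 = -338)
L(F, g) = -676/9 (L(F, g) = (2/9)*(-338) = -676/9)
T(I) = 7*I/2 (T(I) = I*(5/2) + I = 5*I/2 + I = 7*I/2)
T(-30) - L(-151, N) = (7/2)*(-30) - 1*(-676/9) = -105 + 676/9 = -269/9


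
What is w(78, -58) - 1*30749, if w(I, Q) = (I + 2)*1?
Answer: -30669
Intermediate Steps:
w(I, Q) = 2 + I (w(I, Q) = (2 + I)*1 = 2 + I)
w(78, -58) - 1*30749 = (2 + 78) - 1*30749 = 80 - 30749 = -30669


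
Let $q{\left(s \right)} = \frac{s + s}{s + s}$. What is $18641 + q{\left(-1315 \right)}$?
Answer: $18642$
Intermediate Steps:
$q{\left(s \right)} = 1$ ($q{\left(s \right)} = \frac{2 s}{2 s} = 2 s \frac{1}{2 s} = 1$)
$18641 + q{\left(-1315 \right)} = 18641 + 1 = 18642$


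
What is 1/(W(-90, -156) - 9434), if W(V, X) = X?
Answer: -1/9590 ≈ -0.00010428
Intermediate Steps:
1/(W(-90, -156) - 9434) = 1/(-156 - 9434) = 1/(-9590) = -1/9590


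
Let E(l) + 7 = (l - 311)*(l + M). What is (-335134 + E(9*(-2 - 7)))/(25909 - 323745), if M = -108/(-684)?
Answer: 5765567/5658884 ≈ 1.0189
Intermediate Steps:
M = 3/19 (M = -108*(-1/684) = 3/19 ≈ 0.15789)
E(l) = -7 + (-311 + l)*(3/19 + l) (E(l) = -7 + (l - 311)*(l + 3/19) = -7 + (-311 + l)*(3/19 + l))
(-335134 + E(9*(-2 - 7)))/(25909 - 323745) = (-335134 + (-1066/19 + (9*(-2 - 7))² - 53154*(-2 - 7)/19))/(25909 - 323745) = (-335134 + (-1066/19 + (9*(-9))² - 53154*(-9)/19))/(-297836) = (-335134 + (-1066/19 + (-81)² - 5906/19*(-81)))*(-1/297836) = (-335134 + (-1066/19 + 6561 + 478386/19))*(-1/297836) = (-335134 + 601979/19)*(-1/297836) = -5765567/19*(-1/297836) = 5765567/5658884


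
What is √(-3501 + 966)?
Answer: 13*I*√15 ≈ 50.349*I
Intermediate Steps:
√(-3501 + 966) = √(-2535) = 13*I*√15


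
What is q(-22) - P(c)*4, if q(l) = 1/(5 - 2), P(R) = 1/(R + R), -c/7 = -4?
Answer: 11/42 ≈ 0.26190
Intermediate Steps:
c = 28 (c = -7*(-4) = 28)
P(R) = 1/(2*R)
q(l) = ⅓ (q(l) = 1/3 = ⅓)
q(-22) - P(c)*4 = ⅓ - (½)/28*4 = ⅓ - (½)*(1/28)*4 = ⅓ - 4/56 = ⅓ - 1*1/14 = ⅓ - 1/14 = 11/42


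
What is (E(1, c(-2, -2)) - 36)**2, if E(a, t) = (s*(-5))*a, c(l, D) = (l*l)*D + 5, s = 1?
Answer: 1681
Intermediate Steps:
c(l, D) = 5 + D*l**2 (c(l, D) = l**2*D + 5 = D*l**2 + 5 = 5 + D*l**2)
E(a, t) = -5*a (E(a, t) = (1*(-5))*a = -5*a)
(E(1, c(-2, -2)) - 36)**2 = (-5*1 - 36)**2 = (-5 - 36)**2 = (-41)**2 = 1681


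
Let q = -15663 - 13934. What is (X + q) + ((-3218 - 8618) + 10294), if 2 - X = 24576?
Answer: -55713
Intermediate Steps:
X = -24574 (X = 2 - 1*24576 = 2 - 24576 = -24574)
q = -29597
(X + q) + ((-3218 - 8618) + 10294) = (-24574 - 29597) + ((-3218 - 8618) + 10294) = -54171 + (-11836 + 10294) = -54171 - 1542 = -55713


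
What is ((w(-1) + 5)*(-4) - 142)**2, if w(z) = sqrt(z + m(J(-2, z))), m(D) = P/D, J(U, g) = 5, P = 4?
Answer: 131204/5 + 1296*I*sqrt(5)/5 ≈ 26241.0 + 579.59*I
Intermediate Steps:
m(D) = 4/D
w(z) = sqrt(4/5 + z) (w(z) = sqrt(z + 4/5) = sqrt(4/5 + z))
((w(-1) + 5)*(-4) - 142)**2 = ((sqrt(20 + 25*(-1))/5 + 5)*(-4) - 142)**2 = ((sqrt(20 - 25)/5 + 5)*(-4) - 142)**2 = ((sqrt(-5)/5 + 5)*(-4) - 142)**2 = (((I*sqrt(5))/5 + 5)*(-4) - 142)**2 = ((I*sqrt(5)/5 + 5)*(-4) - 142)**2 = ((5 + I*sqrt(5)/5)*(-4) - 142)**2 = ((-20 - 4*I*sqrt(5)/5) - 142)**2 = (-162 - 4*I*sqrt(5)/5)**2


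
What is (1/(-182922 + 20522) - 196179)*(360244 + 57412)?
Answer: -1663287329459407/20300 ≈ -8.1935e+10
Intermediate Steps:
(1/(-182922 + 20522) - 196179)*(360244 + 57412) = (1/(-162400) - 196179)*417656 = (-1/162400 - 196179)*417656 = -31859469601/162400*417656 = -1663287329459407/20300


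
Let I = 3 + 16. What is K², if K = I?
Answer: 361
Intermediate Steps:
I = 19
K = 19
K² = 19² = 361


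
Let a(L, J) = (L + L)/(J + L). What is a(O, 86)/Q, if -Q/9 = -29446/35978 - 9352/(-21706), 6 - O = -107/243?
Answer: 122216870242/3059682511977 ≈ 0.039944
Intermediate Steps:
O = 1565/243 (O = 6 - (-107)/243 = 6 - 1*(-107/243) = 6 + 107/243 = 1565/243 ≈ 6.4403)
Q = 681049395/195234617 (Q = -9*(-29446/35978 - 9352/(-21706)) = -9*(-29446*1/35978 - 9352*(-1/21706)) = -9*(-14723/17989 + 4676/10853) = -9*(-75672155/195234617) = 681049395/195234617 ≈ 3.4884)
a(L, J) = 2*L/(J + L) (a(L, J) = (2*L)/(J + L) = 2*L/(J + L))
a(O, 86)/Q = (2*(1565/243)/(86 + 1565/243))/(681049395/195234617) = (2*(1565/243)/(22463/243))*(195234617/681049395) = (2*(1565/243)*(243/22463))*(195234617/681049395) = (3130/22463)*(195234617/681049395) = 122216870242/3059682511977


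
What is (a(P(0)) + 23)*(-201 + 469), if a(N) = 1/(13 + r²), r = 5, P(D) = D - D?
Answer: 117250/19 ≈ 6171.1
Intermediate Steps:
P(D) = 0
a(N) = 1/38 (a(N) = 1/(13 + 5²) = 1/(13 + 25) = 1/38)
(a(P(0)) + 23)*(-201 + 469) = (1/38 + 23)*(-201 + 469) = (875/38)*268 = 117250/19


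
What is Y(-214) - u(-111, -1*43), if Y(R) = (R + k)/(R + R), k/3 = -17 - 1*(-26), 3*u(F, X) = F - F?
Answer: 187/428 ≈ 0.43692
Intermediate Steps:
u(F, X) = 0 (u(F, X) = (F - F)/3 = (⅓)*0 = 0)
k = 27 (k = 3*(-17 - 1*(-26)) = 3*(-17 + 26) = 3*9 = 27)
Y(R) = (27 + R)/(2*R) (Y(R) = (R + 27)/(R + R) = (27 + R)/((2*R)) = (27 + R)*(1/(2*R)) = (27 + R)/(2*R))
Y(-214) - u(-111, -1*43) = (½)*(27 - 214)/(-214) - 1*0 = (½)*(-1/214)*(-187) + 0 = 187/428 + 0 = 187/428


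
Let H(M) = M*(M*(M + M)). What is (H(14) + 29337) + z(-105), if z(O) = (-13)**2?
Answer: 34994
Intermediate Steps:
z(O) = 169
H(M) = 2*M**3 (H(M) = M*(M*(2*M)) = M*(2*M**2) = 2*M**3)
(H(14) + 29337) + z(-105) = (2*14**3 + 29337) + 169 = (2*2744 + 29337) + 169 = (5488 + 29337) + 169 = 34825 + 169 = 34994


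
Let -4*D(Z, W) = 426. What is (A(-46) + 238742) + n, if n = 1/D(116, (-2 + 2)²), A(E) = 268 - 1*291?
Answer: 50847145/213 ≈ 2.3872e+5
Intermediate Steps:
D(Z, W) = -213/2 (D(Z, W) = -¼*426 = -213/2)
A(E) = -23 (A(E) = 268 - 291 = -23)
n = -2/213 (n = 1/(-213/2) = -2/213 ≈ -0.0093897)
(A(-46) + 238742) + n = (-23 + 238742) - 2/213 = 238719 - 2/213 = 50847145/213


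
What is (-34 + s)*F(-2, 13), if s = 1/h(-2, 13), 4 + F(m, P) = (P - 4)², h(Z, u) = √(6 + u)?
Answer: -2618 + 77*√19/19 ≈ -2600.3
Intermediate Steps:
F(m, P) = -4 + (-4 + P)² (F(m, P) = -4 + (P - 4)² = -4 + (-4 + P)²)
s = √19/19 (s = 1/(√(6 + 13)) = 1/(√19) = √19/19 ≈ 0.22942)
(-34 + s)*F(-2, 13) = (-34 + √19/19)*(-4 + (-4 + 13)²) = (-34 + √19/19)*(-4 + 9²) = (-34 + √19/19)*(-4 + 81) = (-34 + √19/19)*77 = -2618 + 77*√19/19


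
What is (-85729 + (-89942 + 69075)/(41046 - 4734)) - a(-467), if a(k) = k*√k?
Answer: -3113012315/36312 + 467*I*√467 ≈ -85730.0 + 10092.0*I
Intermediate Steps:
a(k) = k^(3/2)
(-85729 + (-89942 + 69075)/(41046 - 4734)) - a(-467) = (-85729 + (-89942 + 69075)/(41046 - 4734)) - (-467)^(3/2) = (-85729 - 20867/36312) - (-467)*I*√467 = (-85729 - 20867*1/36312) + 467*I*√467 = (-85729 - 20867/36312) + 467*I*√467 = -3113012315/36312 + 467*I*√467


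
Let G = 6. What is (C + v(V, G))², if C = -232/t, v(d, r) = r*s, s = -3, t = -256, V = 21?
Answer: 299209/1024 ≈ 292.20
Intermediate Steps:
v(d, r) = -3*r (v(d, r) = r*(-3) = -3*r)
C = 29/32 (C = -232/(-256) = -232*(-1/256) = 29/32 ≈ 0.90625)
(C + v(V, G))² = (29/32 - 3*6)² = (29/32 - 18)² = (-547/32)² = 299209/1024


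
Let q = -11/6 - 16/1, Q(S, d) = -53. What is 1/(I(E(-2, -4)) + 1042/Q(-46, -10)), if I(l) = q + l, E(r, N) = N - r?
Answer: -318/12559 ≈ -0.025321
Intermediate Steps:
q = -107/6 (q = -11*⅙ - 16*1 = -11/6 - 16 = -107/6 ≈ -17.833)
I(l) = -107/6 + l
1/(I(E(-2, -4)) + 1042/Q(-46, -10)) = 1/((-107/6 + (-4 - 1*(-2))) + 1042/(-53)) = 1/((-107/6 + (-4 + 2)) + 1042*(-1/53)) = 1/((-107/6 - 2) - 1042/53) = 1/(-119/6 - 1042/53) = 1/(-12559/318) = -318/12559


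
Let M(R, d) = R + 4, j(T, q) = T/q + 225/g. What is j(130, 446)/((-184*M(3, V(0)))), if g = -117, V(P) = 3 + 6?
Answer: 2365/1866956 ≈ 0.0012668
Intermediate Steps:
V(P) = 9
j(T, q) = -25/13 + T/q (j(T, q) = T/q + 225/(-117) = T/q + 225*(-1/117) = T/q - 25/13 = -25/13 + T/q)
M(R, d) = 4 + R
j(130, 446)/((-184*M(3, V(0)))) = (-25/13 + 130/446)/((-184*(4 + 3))) = (-25/13 + 130*(1/446))/((-184*7)) = (-25/13 + 65/223)/(-1288) = -4730/2899*(-1/1288) = 2365/1866956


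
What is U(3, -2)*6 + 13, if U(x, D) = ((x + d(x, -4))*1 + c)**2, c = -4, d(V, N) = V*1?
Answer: 37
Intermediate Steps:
d(V, N) = V
U(x, D) = (-4 + 2*x)**2 (U(x, D) = ((x + x)*1 - 4)**2 = ((2*x)*1 - 4)**2 = (2*x - 4)**2 = (-4 + 2*x)**2)
U(3, -2)*6 + 13 = (4*(-2 + 3)**2)*6 + 13 = (4*1**2)*6 + 13 = (4*1)*6 + 13 = 4*6 + 13 = 24 + 13 = 37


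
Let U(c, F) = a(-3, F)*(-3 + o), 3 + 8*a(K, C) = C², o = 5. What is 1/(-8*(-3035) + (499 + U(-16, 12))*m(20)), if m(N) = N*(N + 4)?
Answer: 1/280720 ≈ 3.5623e-6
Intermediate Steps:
m(N) = N*(4 + N)
a(K, C) = -3/8 + C²/8
U(c, F) = -¾ + F²/4 (U(c, F) = (-3/8 + F²/8)*(-3 + 5) = (-3/8 + F²/8)*2 = -¾ + F²/4)
1/(-8*(-3035) + (499 + U(-16, 12))*m(20)) = 1/(-8*(-3035) + (499 + (-¾ + (¼)*12²))*(20*(4 + 20))) = 1/(24280 + (499 + (-¾ + (¼)*144))*(20*24)) = 1/(24280 + (499 + (-¾ + 36))*480) = 1/(24280 + (499 + 141/4)*480) = 1/(24280 + (2137/4)*480) = 1/(24280 + 256440) = 1/280720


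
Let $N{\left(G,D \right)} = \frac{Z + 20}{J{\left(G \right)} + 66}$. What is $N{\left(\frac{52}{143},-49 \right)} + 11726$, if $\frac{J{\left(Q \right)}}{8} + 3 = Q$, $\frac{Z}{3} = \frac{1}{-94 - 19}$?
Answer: $\frac{654593599}{55822} \approx 11726.0$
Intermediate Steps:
$Z = - \frac{3}{113}$ ($Z = \frac{3}{-94 - 19} = \frac{3}{-113} = 3 \left(- \frac{1}{113}\right) = - \frac{3}{113} \approx -0.026549$)
$J{\left(Q \right)} = -24 + 8 Q$
$N{\left(G,D \right)} = \frac{2257}{113 \left(42 + 8 G\right)}$ ($N{\left(G,D \right)} = \frac{- \frac{3}{113} + 20}{\left(-24 + 8 G\right) + 66} = \frac{2257}{113 \left(42 + 8 G\right)}$)
$N{\left(\frac{52}{143},-49 \right)} + 11726 = \frac{2257}{226 \left(21 + 4 \cdot \frac{52}{143}\right)} + 11726 = \frac{2257}{226 \left(21 + 4 \cdot 52 \cdot \frac{1}{143}\right)} + 11726 = \frac{2257}{226 \left(21 + 4 \cdot \frac{4}{11}\right)} + 11726 = \frac{2257}{226 \left(21 + \frac{16}{11}\right)} + 11726 = \frac{2257}{226 \cdot \frac{247}{11}} + 11726 = \frac{2257}{226} \cdot \frac{11}{247} + 11726 = \frac{24827}{55822} + 11726 = \frac{654593599}{55822}$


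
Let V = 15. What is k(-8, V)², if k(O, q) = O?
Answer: 64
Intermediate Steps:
k(-8, V)² = (-8)² = 64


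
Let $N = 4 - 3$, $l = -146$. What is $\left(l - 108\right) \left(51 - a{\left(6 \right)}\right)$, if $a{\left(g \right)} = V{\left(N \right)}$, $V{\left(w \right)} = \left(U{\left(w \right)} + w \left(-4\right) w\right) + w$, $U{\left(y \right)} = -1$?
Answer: $-13970$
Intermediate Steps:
$N = 1$ ($N = 4 - 3 = 1$)
$V{\left(w \right)} = -1 + w - 4 w^{2}$ ($V{\left(w \right)} = \left(-1 + w \left(-4\right) w\right) + w = \left(-1 + - 4 w w\right) + w = \left(-1 - 4 w^{2}\right) + w = -1 + w - 4 w^{2}$)
$a{\left(g \right)} = -4$ ($a{\left(g \right)} = -1 + 1 - 4 \cdot 1^{2} = -1 + 1 - 4 = -4$)
$\left(l - 108\right) \left(51 - a{\left(6 \right)}\right) = \left(-146 - 108\right) \left(51 - -4\right) = - 254 \left(51 + 4\right) = \left(-254\right) 55 = -13970$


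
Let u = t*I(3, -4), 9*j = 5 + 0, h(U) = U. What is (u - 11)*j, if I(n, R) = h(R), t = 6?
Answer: -175/9 ≈ -19.444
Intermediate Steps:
I(n, R) = R
j = 5/9 (j = (5 + 0)/9 = (⅑)*5 = 5/9 ≈ 0.55556)
u = -24 (u = 6*(-4) = -24)
(u - 11)*j = (-24 - 11)*(5/9) = -35*5/9 = -175/9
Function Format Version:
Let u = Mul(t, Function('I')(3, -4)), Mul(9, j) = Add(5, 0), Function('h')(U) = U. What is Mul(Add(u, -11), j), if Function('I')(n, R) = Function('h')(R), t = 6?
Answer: Rational(-175, 9) ≈ -19.444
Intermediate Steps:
Function('I')(n, R) = R
j = Rational(5, 9) (j = Mul(Rational(1, 9), Add(5, 0)) = Mul(Rational(1, 9), 5) = Rational(5, 9) ≈ 0.55556)
u = -24 (u = Mul(6, -4) = -24)
Mul(Add(u, -11), j) = Mul(Add(-24, -11), Rational(5, 9)) = Mul(-35, Rational(5, 9)) = Rational(-175, 9)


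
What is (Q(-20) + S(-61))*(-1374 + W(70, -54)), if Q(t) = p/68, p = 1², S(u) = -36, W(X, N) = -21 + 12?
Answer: 3384201/68 ≈ 49768.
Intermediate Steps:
W(X, N) = -9
p = 1
Q(t) = 1/68
(Q(-20) + S(-61))*(-1374 + W(70, -54)) = (1/68 - 36)*(-1374 - 9) = -2447/68*(-1383) = 3384201/68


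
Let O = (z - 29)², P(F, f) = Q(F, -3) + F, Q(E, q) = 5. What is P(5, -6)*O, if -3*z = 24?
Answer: 13690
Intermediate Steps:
z = -8 (z = -⅓*24 = -8)
P(F, f) = 5 + F
O = 1369 (O = (-8 - 29)² = (-37)² = 1369)
P(5, -6)*O = (5 + 5)*1369 = 10*1369 = 13690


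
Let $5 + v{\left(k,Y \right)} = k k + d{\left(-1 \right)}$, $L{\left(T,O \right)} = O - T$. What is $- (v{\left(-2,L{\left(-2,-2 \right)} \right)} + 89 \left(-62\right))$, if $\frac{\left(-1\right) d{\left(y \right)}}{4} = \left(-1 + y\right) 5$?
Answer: $5479$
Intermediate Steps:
$d{\left(y \right)} = 20 - 20 y$ ($d{\left(y \right)} = - 4 \left(-1 + y\right) 5 = - 4 \left(-5 + 5 y\right) = 20 - 20 y$)
$v{\left(k,Y \right)} = 35 + k^{2}$ ($v{\left(k,Y \right)} = -5 + \left(k k + \left(20 - -20\right)\right) = -5 + \left(k^{2} + \left(20 + 20\right)\right) = -5 + \left(k^{2} + 40\right) = -5 + \left(40 + k^{2}\right) = 35 + k^{2}$)
$- (v{\left(-2,L{\left(-2,-2 \right)} \right)} + 89 \left(-62\right)) = - (\left(35 + \left(-2\right)^{2}\right) + 89 \left(-62\right)) = - (\left(35 + 4\right) - 5518) = - (39 - 5518) = \left(-1\right) \left(-5479\right) = 5479$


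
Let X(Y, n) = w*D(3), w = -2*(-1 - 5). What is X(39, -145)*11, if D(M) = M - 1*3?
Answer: 0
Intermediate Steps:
D(M) = -3 + M (D(M) = M - 3 = -3 + M)
w = 12 (w = -2*(-6) = 12)
X(Y, n) = 0 (X(Y, n) = 12*(-3 + 3) = 12*0 = 0)
X(39, -145)*11 = 0*11 = 0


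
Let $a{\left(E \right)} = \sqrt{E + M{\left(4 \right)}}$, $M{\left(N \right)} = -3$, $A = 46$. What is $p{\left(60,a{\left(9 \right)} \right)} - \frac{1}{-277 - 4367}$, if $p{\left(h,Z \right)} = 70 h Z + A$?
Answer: $\frac{213625}{4644} + 4200 \sqrt{6} \approx 10334.0$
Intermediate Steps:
$a{\left(E \right)} = \sqrt{-3 + E}$ ($a{\left(E \right)} = \sqrt{E - 3} = \sqrt{-3 + E}$)
$p{\left(h,Z \right)} = 46 + 70 Z h$ ($p{\left(h,Z \right)} = 70 h Z + 46 = 70 Z h + 46 = 46 + 70 Z h$)
$p{\left(60,a{\left(9 \right)} \right)} - \frac{1}{-277 - 4367} = \left(46 + 70 \sqrt{-3 + 9} \cdot 60\right) - \frac{1}{-277 - 4367} = \left(46 + 70 \sqrt{6} \cdot 60\right) - \frac{1}{-4644} = \left(46 + 4200 \sqrt{6}\right) - - \frac{1}{4644} = \left(46 + 4200 \sqrt{6}\right) + \frac{1}{4644} = \frac{213625}{4644} + 4200 \sqrt{6}$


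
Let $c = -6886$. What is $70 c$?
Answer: $-482020$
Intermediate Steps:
$70 c = 70 \left(-6886\right) = -482020$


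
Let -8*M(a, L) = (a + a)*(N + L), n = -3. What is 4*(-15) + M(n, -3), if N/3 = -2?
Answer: -267/4 ≈ -66.750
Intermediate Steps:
N = -6 (N = 3*(-2) = -6)
M(a, L) = -a*(-6 + L)/4 (M(a, L) = -(a + a)*(-6 + L)/8 = -2*a*(-6 + L)/8 = -a*(-6 + L)/4)
4*(-15) + M(n, -3) = 4*(-15) + (¼)*(-3)*(6 - 1*(-3)) = -60 + (¼)*(-3)*(6 + 3) = -60 + (¼)*(-3)*9 = -60 - 27/4 = -267/4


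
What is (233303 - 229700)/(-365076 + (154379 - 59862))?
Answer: -3603/270559 ≈ -0.013317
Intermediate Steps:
(233303 - 229700)/(-365076 + (154379 - 59862)) = 3603/(-365076 + 94517) = 3603/(-270559) = 3603*(-1/270559) = -3603/270559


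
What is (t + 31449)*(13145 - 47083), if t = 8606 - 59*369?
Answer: -620522392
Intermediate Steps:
t = -13165 (t = 8606 - 21771 = -13165)
(t + 31449)*(13145 - 47083) = (-13165 + 31449)*(13145 - 47083) = 18284*(-33938) = -620522392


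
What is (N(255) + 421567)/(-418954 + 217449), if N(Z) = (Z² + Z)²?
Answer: -4261899967/201505 ≈ -21150.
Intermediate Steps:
N(Z) = (Z + Z²)²
(N(255) + 421567)/(-418954 + 217449) = (255²*(1 + 255)² + 421567)/(-418954 + 217449) = (65025*256² + 421567)/(-201505) = (65025*65536 + 421567)*(-1/201505) = (4261478400 + 421567)*(-1/201505) = 4261899967*(-1/201505) = -4261899967/201505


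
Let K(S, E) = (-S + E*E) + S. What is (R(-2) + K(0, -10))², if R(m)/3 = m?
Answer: 8836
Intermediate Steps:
R(m) = 3*m
K(S, E) = E² (K(S, E) = (-S + E²) + S = (E² - S) + S = E²)
(R(-2) + K(0, -10))² = (3*(-2) + (-10)²)² = (-6 + 100)² = 94² = 8836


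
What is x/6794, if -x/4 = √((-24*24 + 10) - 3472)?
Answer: -2*I*√4038/3397 ≈ -0.037413*I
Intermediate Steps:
x = -4*I*√4038 (x = -4*√((-24*24 + 10) - 3472) = -4*√((-576 + 10) - 3472) = -4*√(-566 - 3472) = -4*I*√4038 ≈ -254.18*I)
x/6794 = -4*I*√4038/6794 = -4*I*√4038*(1/6794) = -2*I*√4038/3397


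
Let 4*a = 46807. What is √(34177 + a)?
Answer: 17*√635/2 ≈ 214.19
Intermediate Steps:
a = 46807/4 (a = (¼)*46807 = 46807/4 ≈ 11702.)
√(34177 + a) = √(34177 + 46807/4) = √(183515/4) = 17*√635/2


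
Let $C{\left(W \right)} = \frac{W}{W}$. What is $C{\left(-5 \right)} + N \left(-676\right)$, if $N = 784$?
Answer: $-529983$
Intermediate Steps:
$C{\left(W \right)} = 1$
$C{\left(-5 \right)} + N \left(-676\right) = 1 + 784 \left(-676\right) = 1 - 529984 = -529983$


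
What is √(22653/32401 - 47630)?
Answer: I*√50002421291777/32401 ≈ 218.24*I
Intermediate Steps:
√(22653/32401 - 47630) = √(-1543236977/32401) = I*√50002421291777/32401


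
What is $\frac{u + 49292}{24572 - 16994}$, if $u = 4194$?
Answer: $\frac{26743}{3789} \approx 7.0581$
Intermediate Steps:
$\frac{u + 49292}{24572 - 16994} = \frac{4194 + 49292}{24572 - 16994} = \frac{53486}{7578} = 53486 \cdot \frac{1}{7578} = \frac{26743}{3789}$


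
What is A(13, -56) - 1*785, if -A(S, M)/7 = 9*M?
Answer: 2743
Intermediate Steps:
A(S, M) = -63*M
A(13, -56) - 1*785 = -63*(-56) - 1*785 = 3528 - 785 = 2743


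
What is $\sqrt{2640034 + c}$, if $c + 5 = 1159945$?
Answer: $\sqrt{3799974} \approx 1949.4$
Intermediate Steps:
$c = 1159940$ ($c = -5 + 1159945 = 1159940$)
$\sqrt{2640034 + c} = \sqrt{2640034 + 1159940} = \sqrt{3799974}$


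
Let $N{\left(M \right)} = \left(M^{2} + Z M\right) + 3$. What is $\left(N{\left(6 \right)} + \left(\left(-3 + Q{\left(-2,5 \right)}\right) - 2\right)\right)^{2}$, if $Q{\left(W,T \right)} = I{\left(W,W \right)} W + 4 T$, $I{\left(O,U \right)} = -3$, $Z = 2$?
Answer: $5184$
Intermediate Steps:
$N{\left(M \right)} = 3 + M^{2} + 2 M$ ($N{\left(M \right)} = \left(M^{2} + 2 M\right) + 3 = 3 + M^{2} + 2 M$)
$Q{\left(W,T \right)} = - 3 W + 4 T$
$\left(N{\left(6 \right)} + \left(\left(-3 + Q{\left(-2,5 \right)}\right) - 2\right)\right)^{2} = \left(\left(3 + 6^{2} + 2 \cdot 6\right) + \left(\left(-3 + \left(\left(-3\right) \left(-2\right) + 4 \cdot 5\right)\right) - 2\right)\right)^{2} = \left(\left(3 + 36 + 12\right) + \left(\left(-3 + \left(6 + 20\right)\right) - 2\right)\right)^{2} = \left(51 + \left(\left(-3 + 26\right) - 2\right)\right)^{2} = \left(51 + \left(23 - 2\right)\right)^{2} = \left(51 + 21\right)^{2} = 72^{2} = 5184$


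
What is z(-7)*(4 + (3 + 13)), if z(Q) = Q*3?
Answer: -420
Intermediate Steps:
z(Q) = 3*Q
z(-7)*(4 + (3 + 13)) = (3*(-7))*(4 + (3 + 13)) = -21*(4 + 16) = -21*20 = -420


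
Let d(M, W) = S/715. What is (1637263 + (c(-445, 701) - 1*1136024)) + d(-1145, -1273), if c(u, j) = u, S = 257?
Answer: 358067967/715 ≈ 5.0079e+5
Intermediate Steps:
d(M, W) = 257/715
(1637263 + (c(-445, 701) - 1*1136024)) + d(-1145, -1273) = (1637263 + (-445 - 1*1136024)) + 257/715 = (1637263 + (-445 - 1136024)) + 257/715 = (1637263 - 1136469) + 257/715 = 500794 + 257/715 = 358067967/715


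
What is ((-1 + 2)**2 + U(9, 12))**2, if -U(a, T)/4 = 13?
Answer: 2601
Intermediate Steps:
U(a, T) = -52 (U(a, T) = -4*13 = -52)
((-1 + 2)**2 + U(9, 12))**2 = ((-1 + 2)**2 - 52)**2 = (1**2 - 52)**2 = (1 - 52)**2 = (-51)**2 = 2601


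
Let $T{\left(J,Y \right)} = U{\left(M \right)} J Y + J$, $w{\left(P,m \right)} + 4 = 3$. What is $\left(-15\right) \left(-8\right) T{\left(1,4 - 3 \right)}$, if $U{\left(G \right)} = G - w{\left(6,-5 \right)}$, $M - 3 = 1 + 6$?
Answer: $1440$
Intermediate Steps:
$w{\left(P,m \right)} = -1$ ($w{\left(P,m \right)} = -4 + 3 = -1$)
$M = 10$ ($M = 3 + \left(1 + 6\right) = 3 + 7 = 10$)
$U{\left(G \right)} = 1 + G$ ($U{\left(G \right)} = G - -1 = G + 1 = 1 + G$)
$T{\left(J,Y \right)} = J + 11 J Y$ ($T{\left(J,Y \right)} = \left(1 + 10\right) J Y + J = 11 J Y + J = J + 11 J Y$)
$\left(-15\right) \left(-8\right) T{\left(1,4 - 3 \right)} = \left(-15\right) \left(-8\right) 1 \left(1 + 11 \left(4 - 3\right)\right) = 120 \cdot 1 \left(1 + 11 \cdot 1\right) = 120 \cdot 1 \left(1 + 11\right) = 120 \cdot 1 \cdot 12 = 120 \cdot 12 = 1440$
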